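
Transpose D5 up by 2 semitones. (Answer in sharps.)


Step by step:
D5: chromatic position 2 in octave 5 → absolute = 5×12 + 2 = 62
Transpose up 2: 62 + 2 = 64
64 = 5×12 + 4 → E in octave 5
Result = E5


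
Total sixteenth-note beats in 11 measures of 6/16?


Time signature 6/16: the bottom number 16 means the sixteenth note gets one count
The top number 6 means 6 sixteenth-note beats per measure
Total = 6 × 11 measures
= 66 sixteenth-note beats


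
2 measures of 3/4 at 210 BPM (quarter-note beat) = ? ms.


Step by step:
Quarter-note beat duration = 60000 / 210 ms
Beats per measure (3/4) = 3
One measure = 3 × 60000 / 210 = 180000 / 210 ms
2 measures = 2 × 180000 / 210 = 360000 / 210
= 1714.3 ms


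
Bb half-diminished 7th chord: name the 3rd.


Solution.
Half-diminished 7th chord = root + minor 3rd + diminished 5th + minor 7th
Seventh chords stack in thirds, so the letter names are B-D-F-A
Root: Bb
Minor 3rd above Bb: Db
Diminished 5th above Bb: Fb
Minor 7th above Bb: Ab
The 3rd = Db


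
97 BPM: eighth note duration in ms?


Step by step:
One quarter-note beat = 60000 / BPM = 60000 / 97 ms
Eighth note = 1/2 × quarter note
Duration = 1/2 × 60000 / 97 = 30000 / 97
= 309.3 ms


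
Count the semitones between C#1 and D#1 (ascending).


Step by step:
Absolute semitone position = octave×12 + chromatic position
C#1: 1×12 + 1 = 13
D#1: 1×12 + 3 = 15
Difference = 15 - 13 = 2
= 2 semitones


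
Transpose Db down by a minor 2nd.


Working:
minor 2nd: 2 letter names, 1 semitones
Letter: D - 1 → C
Pitch: Db - 1 semitones, spelled as a C → C
= C


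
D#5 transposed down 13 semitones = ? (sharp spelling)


D#5: chromatic position 3 in octave 5 → absolute = 5×12 + 3 = 63
Transpose down 13: 63 - 13 = 50
50 = 4×12 + 2 → D in octave 4
Result = D4


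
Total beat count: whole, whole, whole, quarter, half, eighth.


Step by step:
Beat values:
  whole = 4 beats
  whole = 4 beats
  whole = 4 beats
  quarter = 1 beat
  half = 2 beats
  eighth = 0.5 beats
Sum = 4 + 4 + 4 + 1 + 2 + 0.5
= 15.5 beats


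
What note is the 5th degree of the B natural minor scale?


Natural minor scale pattern: W-H-W-W-H-W-W (2-1-2-2-1-2-2 semitones)
Starting from B:
  B + 2 semitones → C#
  C# + 1 semitone → D
  D + 2 semitones → E
  E + 2 semitones → F#
  F# + 1 semitone → G
  G + 2 semitones → A
  A + 2 semitones → B
Scale: B C# D E F# G A
Degree 5 = F#


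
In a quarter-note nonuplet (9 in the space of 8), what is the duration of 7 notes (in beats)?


Nonuplet: 9 notes occupy the space of 8 quarter notes
Space = 8 × 1 = 8 beats
Each nonuplet note = 8 / 9 = 8/9 beats
7 notes = 7 × 8/9 = 56/9
= 56/9 beats


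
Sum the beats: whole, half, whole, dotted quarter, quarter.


Working:
Beat values:
  whole = 4 beats
  half = 2 beats
  whole = 4 beats
  dotted quarter = 1.5 beats
  quarter = 1 beat
Sum = 4 + 2 + 4 + 1.5 + 1
= 12.5 beats


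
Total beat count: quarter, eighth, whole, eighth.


Beat values:
  quarter = 1 beat
  eighth = 0.5 beats
  whole = 4 beats
  eighth = 0.5 beats
Sum = 1 + 0.5 + 4 + 0.5
= 6 beats


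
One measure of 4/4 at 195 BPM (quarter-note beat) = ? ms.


Let's work it out.
Quarter-note beat duration = 60000 / 195 ms
Beats per measure (4/4) = 4
One measure = 4 × 60000 / 195 = 240000 / 195 ms
= 1230.8 ms


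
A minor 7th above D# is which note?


Reasoning:
A 7th spans 7 letter names, so from D we land on C
A minor 7th = 10 semitones above D#
Spell C at that pitch: C#
= C#


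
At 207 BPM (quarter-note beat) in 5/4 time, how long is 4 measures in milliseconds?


Let's work it out.
Quarter-note beat duration = 60000 / 207 ms
Beats per measure (5/4) = 5
One measure = 5 × 60000 / 207 = 300000 / 207 ms
4 measures = 4 × 300000 / 207 = 1200000 / 207
= 5797.1 ms


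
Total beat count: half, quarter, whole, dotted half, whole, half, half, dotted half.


Let's work it out.
Beat values:
  half = 2 beats
  quarter = 1 beat
  whole = 4 beats
  dotted half = 3 beats
  whole = 4 beats
  half = 2 beats
  half = 2 beats
  dotted half = 3 beats
Sum = 2 + 1 + 4 + 3 + 4 + 2 + 2 + 3
= 21 beats


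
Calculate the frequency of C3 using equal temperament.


f = 440 × 2^(n/12) where n = semitones from A4
C3: -21 semitones from A4
f = 440 × 2^(-21/12)
f = 130.81 Hz


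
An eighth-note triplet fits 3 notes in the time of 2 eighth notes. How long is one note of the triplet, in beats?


Let's work it out.
Triplet: 3 notes occupy the space of 2 eighth notes
Space = 2 × 1/2 = 1 beat
Each triplet note = 1 / 3 = 1/3 beats
= 1/3 beats


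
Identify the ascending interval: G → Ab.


Letter names: G → A spans 2 letter names → a 2nd
Semitones: G → Ab = 1 half-step
A 2nd of 1 semitone is a minor 2nd
= minor 2nd


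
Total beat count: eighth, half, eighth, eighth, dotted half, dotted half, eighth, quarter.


Working:
Beat values:
  eighth = 0.5 beats
  half = 2 beats
  eighth = 0.5 beats
  eighth = 0.5 beats
  dotted half = 3 beats
  dotted half = 3 beats
  eighth = 0.5 beats
  quarter = 1 beat
Sum = 0.5 + 2 + 0.5 + 0.5 + 3 + 3 + 0.5 + 1
= 11 beats


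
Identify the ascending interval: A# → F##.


Step by step:
Letter names: A → F spans 6 letter names → a 6th
Semitones: A# → F## = 9 half-steps
A 6th of 9 semitones is a major 6th
= major 6th


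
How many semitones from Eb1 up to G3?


Working:
Absolute semitone position = octave×12 + chromatic position
Eb1: 1×12 + 3 = 15
G3: 3×12 + 7 = 43
Difference = 43 - 15 = 28
= 28 semitones


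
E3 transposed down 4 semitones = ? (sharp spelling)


Solution.
E3: chromatic position 4 in octave 3 → absolute = 3×12 + 4 = 40
Transpose down 4: 40 - 4 = 36
36 = 3×12 + 0 → C in octave 3
Result = C3


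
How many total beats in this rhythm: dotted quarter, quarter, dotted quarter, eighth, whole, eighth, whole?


Working:
Beat values:
  dotted quarter = 1.5 beats
  quarter = 1 beat
  dotted quarter = 1.5 beats
  eighth = 0.5 beats
  whole = 4 beats
  eighth = 0.5 beats
  whole = 4 beats
Sum = 1.5 + 1 + 1.5 + 0.5 + 4 + 0.5 + 4
= 13 beats


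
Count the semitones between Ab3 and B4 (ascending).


Absolute semitone position = octave×12 + chromatic position
Ab3: 3×12 + 8 = 44
B4: 4×12 + 11 = 59
Difference = 59 - 44 = 15
= 15 semitones


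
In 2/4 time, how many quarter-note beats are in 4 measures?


Solution.
Time signature 2/4: the bottom number 4 means the quarter note gets one count
The top number 2 means 2 quarter-note beats per measure
Total = 2 × 4 measures
= 8 quarter-note beats


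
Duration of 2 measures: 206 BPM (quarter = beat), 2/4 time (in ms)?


Quarter-note beat duration = 60000 / 206 ms
Beats per measure (2/4) = 2
One measure = 2 × 60000 / 206 = 120000 / 206 ms
2 measures = 2 × 120000 / 206 = 240000 / 206
= 1165.0 ms


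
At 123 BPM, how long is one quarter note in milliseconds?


Let's work it out.
One quarter-note beat = 60000 / BPM = 60000 / 123 ms
Duration = 60000 / 123
= 487.8 ms


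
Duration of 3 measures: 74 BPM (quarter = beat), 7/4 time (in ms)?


Quarter-note beat duration = 60000 / 74 ms
Beats per measure (7/4) = 7
One measure = 7 × 60000 / 74 = 420000 / 74 ms
3 measures = 3 × 420000 / 74 = 1260000 / 74
= 17027.0 ms


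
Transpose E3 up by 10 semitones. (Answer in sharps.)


Let's work it out.
E3: chromatic position 4 in octave 3 → absolute = 3×12 + 4 = 40
Transpose up 10: 40 + 10 = 50
50 = 4×12 + 2 → D in octave 4
Result = D4


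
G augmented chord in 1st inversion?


Let's work it out.
Root position: G B D#
1st inversion: move root up an octave
Bass note: B
Notes (bottom to top) = B D# G


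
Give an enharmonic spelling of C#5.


Enharmonic notes sound the same pitch but are spelled with different letter names
C# and Db name the same pitch class
= Db5


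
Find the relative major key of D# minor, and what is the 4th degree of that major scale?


Solution.
The relative major shares the key signature and is a minor 3rd above the minor tonic
A minor 3rd above D# is F#
→ relative major of D# minor is F# major
F# major scale: F# G# A# B C# D# E#
= F# major; 4th degree = B


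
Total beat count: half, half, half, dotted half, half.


Let's work it out.
Beat values:
  half = 2 beats
  half = 2 beats
  half = 2 beats
  dotted half = 3 beats
  half = 2 beats
Sum = 2 + 2 + 2 + 3 + 2
= 11 beats


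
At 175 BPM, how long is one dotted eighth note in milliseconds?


Solution.
One quarter-note beat = 60000 / BPM = 60000 / 175 ms
Dotted eighth note = 3/4 × quarter note
Duration = 3/4 × 60000 / 175 = 45000 / 175
= 257.1 ms


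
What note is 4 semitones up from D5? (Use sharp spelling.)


Reasoning:
D5: chromatic position 2 in octave 5 → absolute = 5×12 + 2 = 62
Transpose up 4: 62 + 4 = 66
66 = 5×12 + 6 → F# in octave 5
Result = F#5


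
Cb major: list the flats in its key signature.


Working:
Flat major keys: C(0), F(1), Bb(2), Eb(3), Ab(4), Db(5), Gb(6), Cb(7)
Cb major has 7 flats
Order of flats: Bb Eb Ab Db Gb Cb Fb → first 7: Bb, Eb, Ab, Db, Gb, Cb, Fb
= Bb, Eb, Ab, Db, Gb, Cb, Fb


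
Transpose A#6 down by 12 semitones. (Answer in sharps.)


Let's work it out.
A#6: chromatic position 10 in octave 6 → absolute = 6×12 + 10 = 82
Transpose down 12: 82 - 12 = 70
70 = 5×12 + 10 → A# in octave 5
Result = A#5


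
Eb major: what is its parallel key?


Parallel keys share the same tonic but differ in mode
Eb major → parallel is Eb minor
= Eb minor


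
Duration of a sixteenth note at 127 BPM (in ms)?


Solution.
One quarter-note beat = 60000 / BPM = 60000 / 127 ms
Sixteenth note = 1/4 × quarter note
Duration = 1/4 × 60000 / 127 = 15000 / 127
= 118.1 ms


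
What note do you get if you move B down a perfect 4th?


perfect 4th: 4 letter names, 5 semitones
Letter: B - 3 → F
Pitch: B - 5 semitones, spelled as an F → F#
= F#


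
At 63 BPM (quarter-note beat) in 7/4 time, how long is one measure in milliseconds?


Quarter-note beat duration = 60000 / 63 ms
Beats per measure (7/4) = 7
One measure = 7 × 60000 / 63 = 420000 / 63 ms
= 6666.7 ms


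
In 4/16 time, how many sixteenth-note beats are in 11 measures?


Solution.
Time signature 4/16: the bottom number 16 means the sixteenth note gets one count
The top number 4 means 4 sixteenth-note beats per measure
Total = 4 × 11 measures
= 44 sixteenth-note beats


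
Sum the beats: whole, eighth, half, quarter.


Step by step:
Beat values:
  whole = 4 beats
  eighth = 0.5 beats
  half = 2 beats
  quarter = 1 beat
Sum = 4 + 0.5 + 2 + 1
= 7.5 beats


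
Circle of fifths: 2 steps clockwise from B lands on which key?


Step by step:
Each clockwise step on the circle of fifths moves up a perfect 5th
From B: B → F#/Gb → Db
= Db


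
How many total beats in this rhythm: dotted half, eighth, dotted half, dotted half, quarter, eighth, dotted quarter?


Working:
Beat values:
  dotted half = 3 beats
  eighth = 0.5 beats
  dotted half = 3 beats
  dotted half = 3 beats
  quarter = 1 beat
  eighth = 0.5 beats
  dotted quarter = 1.5 beats
Sum = 3 + 0.5 + 3 + 3 + 1 + 0.5 + 1.5
= 12.5 beats


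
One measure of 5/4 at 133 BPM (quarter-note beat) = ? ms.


Solution.
Quarter-note beat duration = 60000 / 133 ms
Beats per measure (5/4) = 5
One measure = 5 × 60000 / 133 = 300000 / 133 ms
= 2255.6 ms


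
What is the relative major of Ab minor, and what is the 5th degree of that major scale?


Solution.
The relative major shares the key signature and is a minor 3rd above the minor tonic
A minor 3rd above Ab is Cb
→ relative major of Ab minor is Cb major
Cb major scale: Cb Db Eb Fb Gb Ab Bb
= Cb major; 5th degree = Gb


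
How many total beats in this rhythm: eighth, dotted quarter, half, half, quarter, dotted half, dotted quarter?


Reasoning:
Beat values:
  eighth = 0.5 beats
  dotted quarter = 1.5 beats
  half = 2 beats
  half = 2 beats
  quarter = 1 beat
  dotted half = 3 beats
  dotted quarter = 1.5 beats
Sum = 0.5 + 1.5 + 2 + 2 + 1 + 3 + 1.5
= 11.5 beats


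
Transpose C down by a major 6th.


major 6th: 6 letter names, 9 semitones
Letter: C - 5 → E
Pitch: C - 9 semitones, spelled as an E → Eb
= Eb


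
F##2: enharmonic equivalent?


Enharmonic notes sound the same pitch but are spelled with different letter names
F## and G name the same pitch class
= G2


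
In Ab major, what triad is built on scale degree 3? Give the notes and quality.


Step by step:
Ab major scale: Ab Bb C Db Eb F G
Diatonic triad on degree 3 stacks scale notes 3, 5, 7: C Eb G
C→Eb = 3 semitones; C→G = 7 semitones → minor triad
= C Eb G (minor)


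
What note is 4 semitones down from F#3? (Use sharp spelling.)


F#3: chromatic position 6 in octave 3 → absolute = 3×12 + 6 = 42
Transpose down 4: 42 - 4 = 38
38 = 3×12 + 2 → D in octave 3
Result = D3


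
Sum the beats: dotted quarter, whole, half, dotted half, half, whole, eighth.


Reasoning:
Beat values:
  dotted quarter = 1.5 beats
  whole = 4 beats
  half = 2 beats
  dotted half = 3 beats
  half = 2 beats
  whole = 4 beats
  eighth = 0.5 beats
Sum = 1.5 + 4 + 2 + 3 + 2 + 4 + 0.5
= 17 beats


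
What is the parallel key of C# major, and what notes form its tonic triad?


Parallel keys share the same tonic but differ in mode
C# major → parallel is C# minor
Tonic triad of C# minor = C# E G#
= C# minor; triad = C# E G#


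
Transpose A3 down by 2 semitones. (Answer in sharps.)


A3: chromatic position 9 in octave 3 → absolute = 3×12 + 9 = 45
Transpose down 2: 45 - 2 = 43
43 = 3×12 + 7 → G in octave 3
Result = G3


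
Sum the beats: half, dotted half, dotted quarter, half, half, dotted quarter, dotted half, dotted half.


Step by step:
Beat values:
  half = 2 beats
  dotted half = 3 beats
  dotted quarter = 1.5 beats
  half = 2 beats
  half = 2 beats
  dotted quarter = 1.5 beats
  dotted half = 3 beats
  dotted half = 3 beats
Sum = 2 + 3 + 1.5 + 2 + 2 + 1.5 + 3 + 3
= 18 beats


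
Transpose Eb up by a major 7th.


major 7th: 7 letter names, 11 semitones
Letter: E + 6 → D
Pitch: Eb + 11 semitones, spelled as a D → D
= D


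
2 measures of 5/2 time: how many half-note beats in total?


Time signature 5/2: the bottom number 2 means the half note gets one count
The top number 5 means 5 half-note beats per measure
Total = 5 × 2 measures
= 10 half-note beats


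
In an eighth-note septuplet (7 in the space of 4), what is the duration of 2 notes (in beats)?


Let's work it out.
Septuplet: 7 notes occupy the space of 4 eighth notes
Space = 4 × 1/2 = 2 beats
Each septuplet note = 2 / 7 = 2/7 beats
2 notes = 2 × 2/7 = 4/7
= 4/7 beats


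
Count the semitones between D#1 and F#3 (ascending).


Let's work it out.
Absolute semitone position = octave×12 + chromatic position
D#1: 1×12 + 3 = 15
F#3: 3×12 + 6 = 42
Difference = 42 - 15 = 27
= 27 semitones


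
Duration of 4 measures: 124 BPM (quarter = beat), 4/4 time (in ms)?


Solution.
Quarter-note beat duration = 60000 / 124 ms
Beats per measure (4/4) = 4
One measure = 4 × 60000 / 124 = 240000 / 124 ms
4 measures = 4 × 240000 / 124 = 960000 / 124
= 7741.9 ms


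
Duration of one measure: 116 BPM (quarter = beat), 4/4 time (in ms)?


Quarter-note beat duration = 60000 / 116 ms
Beats per measure (4/4) = 4
One measure = 4 × 60000 / 116 = 240000 / 116 ms
= 2069.0 ms


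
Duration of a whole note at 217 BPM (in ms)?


Step by step:
One quarter-note beat = 60000 / BPM = 60000 / 217 ms
Whole note = 4 × quarter note
Duration = 4 × 60000 / 217 = 240000 / 217
= 1106.0 ms


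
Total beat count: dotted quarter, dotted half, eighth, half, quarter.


Reasoning:
Beat values:
  dotted quarter = 1.5 beats
  dotted half = 3 beats
  eighth = 0.5 beats
  half = 2 beats
  quarter = 1 beat
Sum = 1.5 + 3 + 0.5 + 2 + 1
= 8 beats


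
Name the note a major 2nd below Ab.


Reasoning:
A 2nd spans 2 letter names, so from A we land on G
A major 2nd = 2 semitones below Ab
Spell G at that pitch: Gb
= Gb


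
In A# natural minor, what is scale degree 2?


Natural minor scale pattern: W-H-W-W-H-W-W (2-1-2-2-1-2-2 semitones)
Starting from A#:
  A# + 2 semitones → B#
  B# + 1 semitone → C#
  C# + 2 semitones → D#
  D# + 2 semitones → E#
  E# + 1 semitone → F#
  F# + 2 semitones → G#
  G# + 2 semitones → A#
Scale: A# B# C# D# E# F# G#
Degree 2 = B#


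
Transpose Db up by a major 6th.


Let's work it out.
major 6th: 6 letter names, 9 semitones
Letter: D + 5 → B
Pitch: Db + 9 semitones, spelled as a B → Bb
= Bb


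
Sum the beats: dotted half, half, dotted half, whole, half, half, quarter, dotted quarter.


Solution.
Beat values:
  dotted half = 3 beats
  half = 2 beats
  dotted half = 3 beats
  whole = 4 beats
  half = 2 beats
  half = 2 beats
  quarter = 1 beat
  dotted quarter = 1.5 beats
Sum = 3 + 2 + 3 + 4 + 2 + 2 + 1 + 1.5
= 18.5 beats


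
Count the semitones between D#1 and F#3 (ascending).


Solution.
Absolute semitone position = octave×12 + chromatic position
D#1: 1×12 + 3 = 15
F#3: 3×12 + 6 = 42
Difference = 42 - 15 = 27
= 27 semitones


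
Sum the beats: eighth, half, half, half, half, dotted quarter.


Beat values:
  eighth = 0.5 beats
  half = 2 beats
  half = 2 beats
  half = 2 beats
  half = 2 beats
  dotted quarter = 1.5 beats
Sum = 0.5 + 2 + 2 + 2 + 2 + 1.5
= 10 beats


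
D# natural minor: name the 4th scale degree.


Reasoning:
Natural minor scale pattern: W-H-W-W-H-W-W (2-1-2-2-1-2-2 semitones)
Starting from D#:
  D# + 2 semitones → E#
  E# + 1 semitone → F#
  F# + 2 semitones → G#
  G# + 2 semitones → A#
  A# + 1 semitone → B
  B + 2 semitones → C#
  C# + 2 semitones → D#
Scale: D# E# F# G# A# B C#
Degree 4 = G#


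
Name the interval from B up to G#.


Letter names: B → G spans 6 letter names → a 6th
Semitones: B → G# = 9 half-steps
A 6th of 9 semitones is a major 6th
= major 6th


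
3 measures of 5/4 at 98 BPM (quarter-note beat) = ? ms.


Step by step:
Quarter-note beat duration = 60000 / 98 ms
Beats per measure (5/4) = 5
One measure = 5 × 60000 / 98 = 300000 / 98 ms
3 measures = 3 × 300000 / 98 = 900000 / 98
= 9183.7 ms


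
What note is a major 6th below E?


A 6th spans 6 letter names, so from E we land on G
A major 6th = 9 semitones below E
Spell G at that pitch: G
= G


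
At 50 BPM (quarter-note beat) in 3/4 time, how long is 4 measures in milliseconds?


Let's work it out.
Quarter-note beat duration = 60000 / 50 ms
Beats per measure (3/4) = 3
One measure = 3 × 60000 / 50 = 180000 / 50 ms
4 measures = 4 × 180000 / 50 = 720000 / 50
= 14400.0 ms


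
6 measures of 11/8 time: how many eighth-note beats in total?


Working:
Time signature 11/8: the bottom number 8 means the eighth note gets one count
The top number 11 means 11 eighth-note beats per measure
Total = 11 × 6 measures
= 66 eighth-note beats


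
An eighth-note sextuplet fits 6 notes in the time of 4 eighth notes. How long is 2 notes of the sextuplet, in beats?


Let's work it out.
Sextuplet: 6 notes occupy the space of 4 eighth notes
Space = 4 × 1/2 = 2 beats
Each sextuplet note = 2 / 6 = 1/3 beats
2 notes = 2 × 1/3 = 2/3
= 2/3 beats


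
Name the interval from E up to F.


Reasoning:
Letter names: E → F spans 2 letter names → a 2nd
Semitones: E → F = 1 half-step
A 2nd of 1 semitone is a minor 2nd
= minor 2nd


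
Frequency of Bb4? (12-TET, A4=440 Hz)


Let's work it out.
f = 440 × 2^(n/12) where n = semitones from A4
Bb4: 1 semitones from A4
f = 440 × 2^(1/12)
f = 466.16 Hz


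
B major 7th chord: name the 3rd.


Let's work it out.
Major 7th chord = root + major 3rd + perfect 5th + major 7th
Seventh chords stack in thirds, so the letter names are B-D-F-A
Root: B
Major 3rd above B: D#
Perfect 5th above B: F#
Major 7th above B: A#
The 3rd = D#


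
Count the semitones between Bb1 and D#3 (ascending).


Absolute semitone position = octave×12 + chromatic position
Bb1: 1×12 + 10 = 22
D#3: 3×12 + 3 = 39
Difference = 39 - 22 = 17
= 17 semitones


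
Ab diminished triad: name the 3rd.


Working:
Diminished triad = root + minor 3rd (3 semitones) + diminished 5th (6 semitones)
A triad on Ab stacks thirds, so the chord tones use letter names A-C-E
Root: Ab
Minor 3rd above Ab: Cb
Diminished 5th above Ab: Ebb
The 3rd = Cb


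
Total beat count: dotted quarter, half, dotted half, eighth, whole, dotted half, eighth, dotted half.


Working:
Beat values:
  dotted quarter = 1.5 beats
  half = 2 beats
  dotted half = 3 beats
  eighth = 0.5 beats
  whole = 4 beats
  dotted half = 3 beats
  eighth = 0.5 beats
  dotted half = 3 beats
Sum = 1.5 + 2 + 3 + 0.5 + 4 + 3 + 0.5 + 3
= 17.5 beats


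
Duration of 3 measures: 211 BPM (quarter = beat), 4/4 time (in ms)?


Step by step:
Quarter-note beat duration = 60000 / 211 ms
Beats per measure (4/4) = 4
One measure = 4 × 60000 / 211 = 240000 / 211 ms
3 measures = 3 × 240000 / 211 = 720000 / 211
= 3412.3 ms


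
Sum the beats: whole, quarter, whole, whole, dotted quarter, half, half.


Solution.
Beat values:
  whole = 4 beats
  quarter = 1 beat
  whole = 4 beats
  whole = 4 beats
  dotted quarter = 1.5 beats
  half = 2 beats
  half = 2 beats
Sum = 4 + 1 + 4 + 4 + 1.5 + 2 + 2
= 18.5 beats


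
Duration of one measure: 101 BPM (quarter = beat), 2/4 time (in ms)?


Let's work it out.
Quarter-note beat duration = 60000 / 101 ms
Beats per measure (2/4) = 2
One measure = 2 × 60000 / 101 = 120000 / 101 ms
= 1188.1 ms


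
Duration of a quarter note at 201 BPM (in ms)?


Working:
One quarter-note beat = 60000 / BPM = 60000 / 201 ms
Duration = 60000 / 201
= 298.5 ms


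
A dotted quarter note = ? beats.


Let's work it out.
Base quarter note = 1 beat
Dot 1 adds half the previous value: +1/2
One dotted quarter = 1 + 1/2 = 3/2
= 3/2 beats


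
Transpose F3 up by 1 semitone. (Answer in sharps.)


Step by step:
F3: chromatic position 5 in octave 3 → absolute = 3×12 + 5 = 41
Transpose up 1: 41 + 1 = 42
42 = 3×12 + 6 → F# in octave 3
Result = F#3


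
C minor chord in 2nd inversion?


Step by step:
Root position: C Eb G
2nd inversion: move root and 3rd up an octave
Bass note: G
Notes (bottom to top) = G C Eb


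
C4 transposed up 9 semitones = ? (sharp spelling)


Reasoning:
C4: chromatic position 0 in octave 4 → absolute = 4×12 + 0 = 48
Transpose up 9: 48 + 9 = 57
57 = 4×12 + 9 → A in octave 4
Result = A4


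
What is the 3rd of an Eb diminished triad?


Let's work it out.
Diminished triad = root + minor 3rd (3 semitones) + diminished 5th (6 semitones)
A triad on Eb stacks thirds, so the chord tones use letter names E-G-B
Root: Eb
Minor 3rd above Eb: Gb
Diminished 5th above Eb: Bbb
The 3rd = Gb


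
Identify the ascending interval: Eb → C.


Let's work it out.
Letter names: E → C spans 6 letter names → a 6th
Semitones: Eb → C = 9 half-steps
A 6th of 9 semitones is a major 6th
= major 6th


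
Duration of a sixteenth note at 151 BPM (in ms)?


Let's work it out.
One quarter-note beat = 60000 / BPM = 60000 / 151 ms
Sixteenth note = 1/4 × quarter note
Duration = 1/4 × 60000 / 151 = 15000 / 151
= 99.3 ms


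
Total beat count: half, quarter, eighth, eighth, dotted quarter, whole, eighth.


Reasoning:
Beat values:
  half = 2 beats
  quarter = 1 beat
  eighth = 0.5 beats
  eighth = 0.5 beats
  dotted quarter = 1.5 beats
  whole = 4 beats
  eighth = 0.5 beats
Sum = 2 + 1 + 0.5 + 0.5 + 1.5 + 4 + 0.5
= 10 beats


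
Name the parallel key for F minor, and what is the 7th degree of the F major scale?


Let's work it out.
Parallel keys share the same tonic but differ in mode
F minor → parallel is F major
F major scale: F G A Bb C D E
= F major; 7th degree = E


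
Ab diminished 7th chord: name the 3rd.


Diminished 7th chord = root + minor 3rd + diminished 5th + diminished 7th
Seventh chords stack in thirds, so the letter names are A-C-E-G
Root: Ab
Minor 3rd above Ab: Cb
Diminished 5th above Ab: Ebb
Diminished 7th above Ab: Gbb
The 3rd = Cb


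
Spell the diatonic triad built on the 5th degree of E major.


E major scale: E F# G# A B C# D#
Diatonic triad on degree 5 stacks scale notes 5, 7, 2: B D# F#
B→D# = 4 semitones; B→F# = 7 semitones → major triad
= B D# F# (major)


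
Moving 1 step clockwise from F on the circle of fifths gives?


Solution.
Each clockwise step on the circle of fifths moves up a perfect 5th
From F: F → C
= C


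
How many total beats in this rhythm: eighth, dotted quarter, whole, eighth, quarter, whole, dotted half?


Let's work it out.
Beat values:
  eighth = 0.5 beats
  dotted quarter = 1.5 beats
  whole = 4 beats
  eighth = 0.5 beats
  quarter = 1 beat
  whole = 4 beats
  dotted half = 3 beats
Sum = 0.5 + 1.5 + 4 + 0.5 + 1 + 4 + 3
= 14.5 beats


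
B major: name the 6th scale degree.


Solution.
Major scale pattern: W-W-H-W-W-W-H (2-2-1-2-2-2-1 semitones)
Starting from B:
  B + 2 semitones → C#
  C# + 2 semitones → D#
  D# + 1 semitone → E
  E + 2 semitones → F#
  F# + 2 semitones → G#
  G# + 2 semitones → A#
  A# + 1 semitone → B
Scale: B C# D# E F# G# A#
Degree 6 = G#


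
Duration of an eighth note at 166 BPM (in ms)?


Step by step:
One quarter-note beat = 60000 / BPM = 60000 / 166 ms
Eighth note = 1/2 × quarter note
Duration = 1/2 × 60000 / 166 = 30000 / 166
= 180.7 ms


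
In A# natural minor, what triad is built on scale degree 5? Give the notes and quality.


Reasoning:
A# natural minor scale: A# B# C# D# E# F# G#
Diatonic triad on degree 5 stacks scale notes 5, 7, 2: E# G# B#
E#→G# = 3 semitones; E#→B# = 7 semitones → minor triad
= E# G# B# (minor)


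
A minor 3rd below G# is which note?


Working:
A 3rd spans 3 letter names, so from G we land on E
A minor 3rd = 3 semitones below G#
Spell E at that pitch: E#
= E#


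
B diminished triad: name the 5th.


Diminished triad = root + minor 3rd (3 semitones) + diminished 5th (6 semitones)
A triad on B stacks thirds, so the chord tones use letter names B-D-F
Root: B
Minor 3rd above B: D
Diminished 5th above B: F
The 5th = F


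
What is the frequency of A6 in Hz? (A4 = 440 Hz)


f = 440 × 2^(n/12) where n = semitones from A4
A6: 24 semitones from A4
f = 440 × 2^(24/12)
f = 1760.00 Hz


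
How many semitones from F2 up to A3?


Let's work it out.
Absolute semitone position = octave×12 + chromatic position
F2: 2×12 + 5 = 29
A3: 3×12 + 9 = 45
Difference = 45 - 29 = 16
= 16 semitones


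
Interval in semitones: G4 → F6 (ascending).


Absolute semitone position = octave×12 + chromatic position
G4: 4×12 + 7 = 55
F6: 6×12 + 5 = 77
Difference = 77 - 55 = 22
= 22 semitones


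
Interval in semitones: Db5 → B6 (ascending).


Solution.
Absolute semitone position = octave×12 + chromatic position
Db5: 5×12 + 1 = 61
B6: 6×12 + 11 = 83
Difference = 83 - 61 = 22
= 22 semitones


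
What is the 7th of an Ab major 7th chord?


Major 7th chord = root + major 3rd + perfect 5th + major 7th
Seventh chords stack in thirds, so the letter names are A-C-E-G
Root: Ab
Major 3rd above Ab: C
Perfect 5th above Ab: Eb
Major 7th above Ab: G
The 7th = G


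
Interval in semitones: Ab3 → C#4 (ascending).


Working:
Absolute semitone position = octave×12 + chromatic position
Ab3: 3×12 + 8 = 44
C#4: 4×12 + 1 = 49
Difference = 49 - 44 = 5
= 5 semitones


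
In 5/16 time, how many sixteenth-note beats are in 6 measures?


Time signature 5/16: the bottom number 16 means the sixteenth note gets one count
The top number 5 means 5 sixteenth-note beats per measure
Total = 5 × 6 measures
= 30 sixteenth-note beats


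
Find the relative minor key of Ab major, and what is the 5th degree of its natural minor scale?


Solution.
The relative minor shares the major's key signature and starts on its 6th degree
6th degree = a major 6th above the tonic; a major 6th above Ab is F
→ relative minor of Ab major is F minor
F natural minor scale: F G Ab Bb C Db Eb
= F minor; 5th degree = C


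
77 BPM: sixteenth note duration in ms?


One quarter-note beat = 60000 / BPM = 60000 / 77 ms
Sixteenth note = 1/4 × quarter note
Duration = 1/4 × 60000 / 77 = 15000 / 77
= 194.8 ms


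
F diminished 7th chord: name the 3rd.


Diminished 7th chord = root + minor 3rd + diminished 5th + diminished 7th
Seventh chords stack in thirds, so the letter names are F-A-C-E
Root: F
Minor 3rd above F: Ab
Diminished 5th above F: Cb
Diminished 7th above F: Ebb
The 3rd = Ab


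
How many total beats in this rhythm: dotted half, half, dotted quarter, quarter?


Solution.
Beat values:
  dotted half = 3 beats
  half = 2 beats
  dotted quarter = 1.5 beats
  quarter = 1 beat
Sum = 3 + 2 + 1.5 + 1
= 7.5 beats


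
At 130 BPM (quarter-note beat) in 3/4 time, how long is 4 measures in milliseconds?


Quarter-note beat duration = 60000 / 130 ms
Beats per measure (3/4) = 3
One measure = 3 × 60000 / 130 = 180000 / 130 ms
4 measures = 4 × 180000 / 130 = 720000 / 130
= 5538.5 ms


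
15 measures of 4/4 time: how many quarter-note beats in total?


Time signature 4/4: the bottom number 4 means the quarter note gets one count
The top number 4 means 4 quarter-note beats per measure
Total = 4 × 15 measures
= 60 quarter-note beats


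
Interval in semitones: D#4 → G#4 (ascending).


Absolute semitone position = octave×12 + chromatic position
D#4: 4×12 + 3 = 51
G#4: 4×12 + 8 = 56
Difference = 56 - 51 = 5
= 5 semitones


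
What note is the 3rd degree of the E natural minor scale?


Reasoning:
Natural minor scale pattern: W-H-W-W-H-W-W (2-1-2-2-1-2-2 semitones)
Starting from E:
  E + 2 semitones → F#
  F# + 1 semitone → G
  G + 2 semitones → A
  A + 2 semitones → B
  B + 1 semitone → C
  C + 2 semitones → D
  D + 2 semitones → E
Scale: E F# G A B C D
Degree 3 = G


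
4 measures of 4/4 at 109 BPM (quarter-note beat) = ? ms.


Solution.
Quarter-note beat duration = 60000 / 109 ms
Beats per measure (4/4) = 4
One measure = 4 × 60000 / 109 = 240000 / 109 ms
4 measures = 4 × 240000 / 109 = 960000 / 109
= 8807.3 ms


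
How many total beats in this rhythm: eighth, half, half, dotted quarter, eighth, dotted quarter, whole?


Beat values:
  eighth = 0.5 beats
  half = 2 beats
  half = 2 beats
  dotted quarter = 1.5 beats
  eighth = 0.5 beats
  dotted quarter = 1.5 beats
  whole = 4 beats
Sum = 0.5 + 2 + 2 + 1.5 + 0.5 + 1.5 + 4
= 12 beats


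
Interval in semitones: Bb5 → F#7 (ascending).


Working:
Absolute semitone position = octave×12 + chromatic position
Bb5: 5×12 + 10 = 70
F#7: 7×12 + 6 = 90
Difference = 90 - 70 = 20
= 20 semitones


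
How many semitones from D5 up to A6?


Let's work it out.
Absolute semitone position = octave×12 + chromatic position
D5: 5×12 + 2 = 62
A6: 6×12 + 9 = 81
Difference = 81 - 62 = 19
= 19 semitones


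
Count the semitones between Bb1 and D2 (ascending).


Solution.
Absolute semitone position = octave×12 + chromatic position
Bb1: 1×12 + 10 = 22
D2: 2×12 + 2 = 26
Difference = 26 - 22 = 4
= 4 semitones


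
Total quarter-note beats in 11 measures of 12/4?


Let's work it out.
Time signature 12/4: the bottom number 4 means the quarter note gets one count
The top number 12 means 12 quarter-note beats per measure
Total = 12 × 11 measures
= 132 quarter-note beats


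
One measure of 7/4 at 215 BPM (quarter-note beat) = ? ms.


Reasoning:
Quarter-note beat duration = 60000 / 215 ms
Beats per measure (7/4) = 7
One measure = 7 × 60000 / 215 = 420000 / 215 ms
= 1953.5 ms


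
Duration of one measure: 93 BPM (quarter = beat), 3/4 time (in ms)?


Working:
Quarter-note beat duration = 60000 / 93 ms
Beats per measure (3/4) = 3
One measure = 3 × 60000 / 93 = 180000 / 93 ms
= 1935.5 ms


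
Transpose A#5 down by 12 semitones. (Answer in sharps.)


Solution.
A#5: chromatic position 10 in octave 5 → absolute = 5×12 + 10 = 70
Transpose down 12: 70 - 12 = 58
58 = 4×12 + 10 → A# in octave 4
Result = A#4


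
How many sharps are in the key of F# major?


Reasoning:
Sharp major keys follow the circle of fifths: C(0), G(1), D(2), A(3), E(4), B(5), F#(6), C#(7)
F# major has 6 sharps
Order of sharps: F# C# G# D# A# E# B# → first 6: F#, C#, G#, D#, A#, E#
= 6 sharps


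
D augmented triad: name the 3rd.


Reasoning:
Augmented triad = root + major 3rd (4 semitones) + augmented 5th (8 semitones)
A triad on D stacks thirds, so the chord tones use letter names D-F-A
Root: D
Major 3rd above D: F#
Augmented 5th above D: A#
The 3rd = F#


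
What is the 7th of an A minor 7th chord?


Minor 7th chord = root + minor 3rd + perfect 5th + minor 7th
Seventh chords stack in thirds, so the letter names are A-C-E-G
Root: A
Minor 3rd above A: C
Perfect 5th above A: E
Minor 7th above A: G
The 7th = G


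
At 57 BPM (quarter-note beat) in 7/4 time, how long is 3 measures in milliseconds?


Step by step:
Quarter-note beat duration = 60000 / 57 ms
Beats per measure (7/4) = 7
One measure = 7 × 60000 / 57 = 420000 / 57 ms
3 measures = 3 × 420000 / 57 = 1260000 / 57
= 22105.3 ms


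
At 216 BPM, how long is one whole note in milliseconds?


One quarter-note beat = 60000 / BPM = 60000 / 216 ms
Whole note = 4 × quarter note
Duration = 4 × 60000 / 216 = 240000 / 216
= 1111.1 ms


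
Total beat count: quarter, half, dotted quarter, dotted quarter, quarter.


Reasoning:
Beat values:
  quarter = 1 beat
  half = 2 beats
  dotted quarter = 1.5 beats
  dotted quarter = 1.5 beats
  quarter = 1 beat
Sum = 1 + 2 + 1.5 + 1.5 + 1
= 7 beats


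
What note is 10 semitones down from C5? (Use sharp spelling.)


C5: chromatic position 0 in octave 5 → absolute = 5×12 + 0 = 60
Transpose down 10: 60 - 10 = 50
50 = 4×12 + 2 → D in octave 4
Result = D4


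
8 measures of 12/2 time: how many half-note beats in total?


Let's work it out.
Time signature 12/2: the bottom number 2 means the half note gets one count
The top number 12 means 12 half-note beats per measure
Total = 12 × 8 measures
= 96 half-note beats


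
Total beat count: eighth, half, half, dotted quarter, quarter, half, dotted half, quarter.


Reasoning:
Beat values:
  eighth = 0.5 beats
  half = 2 beats
  half = 2 beats
  dotted quarter = 1.5 beats
  quarter = 1 beat
  half = 2 beats
  dotted half = 3 beats
  quarter = 1 beat
Sum = 0.5 + 2 + 2 + 1.5 + 1 + 2 + 3 + 1
= 13 beats


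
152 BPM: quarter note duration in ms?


Let's work it out.
One quarter-note beat = 60000 / BPM = 60000 / 152 ms
Duration = 60000 / 152
= 394.7 ms


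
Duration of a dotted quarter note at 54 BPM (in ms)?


Reasoning:
One quarter-note beat = 60000 / BPM = 60000 / 54 ms
Dotted quarter note = 3/2 × quarter note
Duration = 3/2 × 60000 / 54 = 90000 / 54
= 1666.7 ms


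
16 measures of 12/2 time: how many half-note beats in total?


Step by step:
Time signature 12/2: the bottom number 2 means the half note gets one count
The top number 12 means 12 half-note beats per measure
Total = 12 × 16 measures
= 192 half-note beats


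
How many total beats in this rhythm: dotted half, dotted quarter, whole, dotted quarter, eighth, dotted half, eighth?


Reasoning:
Beat values:
  dotted half = 3 beats
  dotted quarter = 1.5 beats
  whole = 4 beats
  dotted quarter = 1.5 beats
  eighth = 0.5 beats
  dotted half = 3 beats
  eighth = 0.5 beats
Sum = 3 + 1.5 + 4 + 1.5 + 0.5 + 3 + 0.5
= 14 beats


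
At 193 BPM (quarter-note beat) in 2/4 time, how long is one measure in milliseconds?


Reasoning:
Quarter-note beat duration = 60000 / 193 ms
Beats per measure (2/4) = 2
One measure = 2 × 60000 / 193 = 120000 / 193 ms
= 621.8 ms


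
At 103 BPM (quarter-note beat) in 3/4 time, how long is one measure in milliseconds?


Quarter-note beat duration = 60000 / 103 ms
Beats per measure (3/4) = 3
One measure = 3 × 60000 / 103 = 180000 / 103 ms
= 1747.6 ms


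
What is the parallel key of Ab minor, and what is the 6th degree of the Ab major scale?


Solution.
Parallel keys share the same tonic but differ in mode
Ab minor → parallel is Ab major
Ab major scale: Ab Bb C Db Eb F G
= Ab major; 6th degree = F


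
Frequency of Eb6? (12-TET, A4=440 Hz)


Reasoning:
f = 440 × 2^(n/12) where n = semitones from A4
Eb6: 18 semitones from A4
f = 440 × 2^(18/12)
f = 1244.51 Hz


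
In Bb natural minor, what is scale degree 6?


Reasoning:
Natural minor scale pattern: W-H-W-W-H-W-W (2-1-2-2-1-2-2 semitones)
Starting from Bb:
  Bb + 2 semitones → C
  C + 1 semitone → Db
  Db + 2 semitones → Eb
  Eb + 2 semitones → F
  F + 1 semitone → Gb
  Gb + 2 semitones → Ab
  Ab + 2 semitones → Bb
Scale: Bb C Db Eb F Gb Ab
Degree 6 = Gb


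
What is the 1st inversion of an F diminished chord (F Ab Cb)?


Root position: F Ab Cb
1st inversion: move root up an octave
Bass note: Ab
Notes (bottom to top) = Ab Cb F


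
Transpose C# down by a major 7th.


major 7th: 7 letter names, 11 semitones
Letter: C - 6 → D
Pitch: C# - 11 semitones, spelled as a D → D
= D


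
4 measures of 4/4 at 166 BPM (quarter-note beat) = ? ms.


Working:
Quarter-note beat duration = 60000 / 166 ms
Beats per measure (4/4) = 4
One measure = 4 × 60000 / 166 = 240000 / 166 ms
4 measures = 4 × 240000 / 166 = 960000 / 166
= 5783.1 ms


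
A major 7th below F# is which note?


A 7th spans 7 letter names, so from F we land on G
A major 7th = 11 semitones below F#
Spell G at that pitch: G
= G


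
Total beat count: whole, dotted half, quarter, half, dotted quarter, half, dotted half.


Beat values:
  whole = 4 beats
  dotted half = 3 beats
  quarter = 1 beat
  half = 2 beats
  dotted quarter = 1.5 beats
  half = 2 beats
  dotted half = 3 beats
Sum = 4 + 3 + 1 + 2 + 1.5 + 2 + 3
= 16.5 beats


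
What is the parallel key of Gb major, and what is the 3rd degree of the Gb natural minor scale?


Working:
Parallel keys share the same tonic but differ in mode
Gb major → parallel is Gb minor
Gb natural minor scale: Gb Ab Bbb Cb Db Ebb Fb
= Gb minor; 3rd degree = Bbb


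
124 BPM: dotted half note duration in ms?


One quarter-note beat = 60000 / BPM = 60000 / 124 ms
Dotted half note = 3 × quarter note
Duration = 3 × 60000 / 124 = 180000 / 124
= 1451.6 ms


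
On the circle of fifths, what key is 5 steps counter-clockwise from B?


Step by step:
Each counter-clockwise step moves down a perfect 5th (= up a perfect 4th)
From B: B → E → A → D → G → C
= C


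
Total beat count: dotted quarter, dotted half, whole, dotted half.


Beat values:
  dotted quarter = 1.5 beats
  dotted half = 3 beats
  whole = 4 beats
  dotted half = 3 beats
Sum = 1.5 + 3 + 4 + 3
= 11.5 beats


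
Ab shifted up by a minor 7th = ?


Let's work it out.
minor 7th: 7 letter names, 10 semitones
Letter: A + 6 → G
Pitch: Ab + 10 semitones, spelled as a G → Gb
= Gb


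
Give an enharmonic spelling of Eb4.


Reasoning:
Enharmonic notes sound the same pitch but are spelled with different letter names
Eb and D# name the same pitch class
= D#4


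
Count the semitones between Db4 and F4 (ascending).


Working:
Absolute semitone position = octave×12 + chromatic position
Db4: 4×12 + 1 = 49
F4: 4×12 + 5 = 53
Difference = 53 - 49 = 4
= 4 semitones


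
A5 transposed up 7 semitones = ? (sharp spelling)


Reasoning:
A5: chromatic position 9 in octave 5 → absolute = 5×12 + 9 = 69
Transpose up 7: 69 + 7 = 76
76 = 6×12 + 4 → E in octave 6
Result = E6


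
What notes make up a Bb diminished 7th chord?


Reasoning:
Diminished 7th chord = root + minor 3rd + diminished 5th + diminished 7th
Seventh chords stack in thirds, so the letter names are B-D-F-A
Root: Bb
Minor 3rd above Bb: Db
Diminished 5th above Bb: Fb
Diminished 7th above Bb: Abb
Chord = Bb Db Fb Abb
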